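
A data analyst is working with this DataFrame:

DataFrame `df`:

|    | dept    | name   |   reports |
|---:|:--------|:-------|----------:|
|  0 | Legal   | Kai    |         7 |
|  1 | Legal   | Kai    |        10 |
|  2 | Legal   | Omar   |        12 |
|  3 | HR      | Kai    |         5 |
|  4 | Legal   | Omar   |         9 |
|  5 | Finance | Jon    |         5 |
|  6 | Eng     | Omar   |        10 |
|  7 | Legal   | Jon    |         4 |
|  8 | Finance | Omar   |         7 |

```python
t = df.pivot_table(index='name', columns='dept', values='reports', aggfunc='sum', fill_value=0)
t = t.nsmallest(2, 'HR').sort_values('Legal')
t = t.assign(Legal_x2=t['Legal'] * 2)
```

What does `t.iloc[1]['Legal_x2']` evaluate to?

pivot: rows=name, cols=dept, sum(reports):
dept  Eng  Finance  HR  Legal
name                         
Jon     0        5   0      4
Kai     0        0   5     17
Omar   10        7   0     21
take 2 rows with smallest HR:
dept  Eng  Finance  HR  Legal
name                         
Jon     0        5   0      4
Omar   10        7   0     21
sort by Legal:
dept  Eng  Finance  HR  Legal
name                         
Jon     0        5   0      4
Omar   10        7   0     21
add column Legal_x2 = t['Legal'] * 2:
dept  Eng  Finance  HR  Legal  Legal_x2
name                                   
Jon     0        5   0      4         8
Omar   10        7   0     21        42
Finally, value at position 1, column 'Legal_x2' = 42.

42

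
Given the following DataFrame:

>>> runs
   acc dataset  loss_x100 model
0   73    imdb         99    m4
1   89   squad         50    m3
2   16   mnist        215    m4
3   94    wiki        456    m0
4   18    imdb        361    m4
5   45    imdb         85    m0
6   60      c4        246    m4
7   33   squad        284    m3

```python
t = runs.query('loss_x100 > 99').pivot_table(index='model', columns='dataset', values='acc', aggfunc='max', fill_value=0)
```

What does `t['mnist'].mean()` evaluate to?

filter rows where loss_x100 > 99:
   acc dataset  loss_x100 model
2   16   mnist        215    m4
3   94    wiki        456    m0
4   18    imdb        361    m4
6   60      c4        246    m4
7   33   squad        284    m3
pivot: rows=model, cols=dataset, max(acc):
dataset  c4  imdb  mnist  squad  wiki
model                                
m0        0     0      0      0    94
m3        0     0      0     33     0
m4       60    18     16      0     0

5.33333333333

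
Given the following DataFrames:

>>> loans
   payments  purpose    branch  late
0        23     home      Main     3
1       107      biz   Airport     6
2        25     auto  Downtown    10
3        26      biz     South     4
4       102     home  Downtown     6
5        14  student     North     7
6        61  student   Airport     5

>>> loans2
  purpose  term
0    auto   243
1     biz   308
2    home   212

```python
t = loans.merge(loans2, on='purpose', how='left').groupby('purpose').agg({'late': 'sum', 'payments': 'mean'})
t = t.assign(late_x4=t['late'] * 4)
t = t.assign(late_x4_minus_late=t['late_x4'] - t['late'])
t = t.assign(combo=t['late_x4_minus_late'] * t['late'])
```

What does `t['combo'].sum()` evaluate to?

merge on 'purpose' (how='left') → 7 rows:
   payments  purpose    branch  late   term
0        23     home      Main     3  212.0
1       107      biz   Airport     6  308.0
2        25     auto  Downtown    10  243.0
3        26      biz     South     4  308.0
4       102     home  Downtown     6  212.0
5        14  student     North     7    NaN
6        61  student   Airport     5    NaN
group by purpose: sum(late), mean(payments):
         late  payments
purpose                
auto       10      25.0
biz        10      66.5
home        9      62.5
student    12      37.5
add column late_x4 = t['late'] * 4:
         late  payments  late_x4
purpose                         
auto       10      25.0       40
biz        10      66.5       40
home        9      62.5       36
student    12      37.5       48
add column late_x4_minus_late = t['late_x4'] - t['late']:
         late  payments  late_x4  late_x4_minus_late
purpose                                             
auto       10      25.0       40                  30
biz        10      66.5       40                  30
home        9      62.5       36                  27
student    12      37.5       48                  36
add column combo = t['late_x4_minus_late'] * t['late']:
         late  payments  late_x4  late_x4_minus_late  combo
purpose                                                    
auto       10      25.0       40                  30    300
biz        10      66.5       40                  30    300
home        9      62.5       36                  27    243
student    12      37.5       48                  36    432
Finally, sum of column 'combo' = 1275.

1275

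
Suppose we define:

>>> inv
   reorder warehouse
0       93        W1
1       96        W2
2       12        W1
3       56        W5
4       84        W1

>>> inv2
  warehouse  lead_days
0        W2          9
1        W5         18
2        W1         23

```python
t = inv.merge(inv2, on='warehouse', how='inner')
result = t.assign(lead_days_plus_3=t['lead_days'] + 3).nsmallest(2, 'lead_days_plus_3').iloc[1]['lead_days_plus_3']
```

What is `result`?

21

merge on 'warehouse' (how='inner') → 5 rows:
   reorder warehouse  lead_days
0       93        W1         23
1       96        W2          9
2       12        W1         23
3       56        W5         18
4       84        W1         23
add column lead_days_plus_3 = t['lead_days'] + 3:
   reorder warehouse  lead_days  lead_days_plus_3
0       93        W1         23                26
1       96        W2          9                12
2       12        W1         23                26
3       56        W5         18                21
4       84        W1         23                26
take 2 rows with smallest lead_days_plus_3:
   reorder warehouse  lead_days  lead_days_plus_3
1       96        W2          9                12
3       56        W5         18                21
So iloc[1]['lead_days_plus_3'] = 21.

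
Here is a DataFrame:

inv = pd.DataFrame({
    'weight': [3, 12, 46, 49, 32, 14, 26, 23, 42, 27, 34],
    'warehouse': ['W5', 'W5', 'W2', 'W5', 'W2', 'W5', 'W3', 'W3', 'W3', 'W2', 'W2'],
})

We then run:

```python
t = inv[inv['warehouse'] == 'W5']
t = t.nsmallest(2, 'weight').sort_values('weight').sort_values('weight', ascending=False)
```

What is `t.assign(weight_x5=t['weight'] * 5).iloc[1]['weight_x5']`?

15

filter rows where warehouse == 'W5':
   weight warehouse
0       3        W5
1      12        W5
3      49        W5
5      14        W5
take 2 rows with smallest weight:
   weight warehouse
0       3        W5
1      12        W5
sort by weight:
   weight warehouse
0       3        W5
1      12        W5
sort by weight descending:
   weight warehouse
1      12        W5
0       3        W5
add column weight_x5 = t['weight'] * 5:
   weight warehouse  weight_x5
1      12        W5         60
0       3        W5         15
Finally, value at position 1, column 'weight_x5' = 15.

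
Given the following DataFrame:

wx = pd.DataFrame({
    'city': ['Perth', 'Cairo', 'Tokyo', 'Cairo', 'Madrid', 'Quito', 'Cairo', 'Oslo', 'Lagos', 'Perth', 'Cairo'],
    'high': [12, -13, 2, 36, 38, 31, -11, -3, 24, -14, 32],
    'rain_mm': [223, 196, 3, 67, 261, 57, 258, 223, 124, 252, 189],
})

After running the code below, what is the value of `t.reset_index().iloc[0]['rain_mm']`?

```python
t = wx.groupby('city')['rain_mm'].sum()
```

710

group by city, sum of rain_mm:
city
Cairo     710
Lagos     124
Madrid    261
Oslo      223
Perth     475
Quito      57
Tokyo       3
Name: rain_mm, dtype: int64
reset_index():
     city  rain_mm
0   Cairo      710
1   Lagos      124
2  Madrid      261
3    Oslo      223
4   Perth      475
5   Quito       57
6   Tokyo        3
So iloc[0]['rain_mm'] = 710.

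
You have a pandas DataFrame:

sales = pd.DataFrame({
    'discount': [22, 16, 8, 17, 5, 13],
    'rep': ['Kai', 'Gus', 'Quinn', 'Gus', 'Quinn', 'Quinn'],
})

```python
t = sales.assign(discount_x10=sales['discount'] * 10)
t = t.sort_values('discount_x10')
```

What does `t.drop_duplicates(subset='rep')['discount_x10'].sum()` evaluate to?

add column discount_x10 = sales['discount'] * 10:
   discount    rep  discount_x10
0        22    Kai           220
1        16    Gus           160
2         8  Quinn            80
3        17    Gus           170
4         5  Quinn            50
5        13  Quinn           130
sort by discount_x10:
   discount    rep  discount_x10
4         5  Quinn            50
2         8  Quinn            80
5        13  Quinn           130
1        16    Gus           160
3        17    Gus           170
0        22    Kai           220
drop duplicate rep (keep=first):
   discount    rep  discount_x10
4         5  Quinn            50
1        16    Gus           160
0        22    Kai           220

430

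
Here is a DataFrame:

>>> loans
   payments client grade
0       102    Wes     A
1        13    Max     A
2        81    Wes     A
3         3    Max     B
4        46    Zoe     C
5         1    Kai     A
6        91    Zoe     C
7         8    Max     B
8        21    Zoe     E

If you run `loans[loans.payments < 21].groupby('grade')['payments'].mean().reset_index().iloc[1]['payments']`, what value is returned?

5.5

filter rows where payments < 21:
   payments client grade
1        13    Max     A
3         3    Max     B
5         1    Kai     A
7         8    Max     B
group by grade, mean of payments:
grade
A    7.0
B    5.5
Name: payments, dtype: float64
reset_index():
  grade  payments
0     A       7.0
1     B       5.5
value at position 1, column 'payments' → 5.5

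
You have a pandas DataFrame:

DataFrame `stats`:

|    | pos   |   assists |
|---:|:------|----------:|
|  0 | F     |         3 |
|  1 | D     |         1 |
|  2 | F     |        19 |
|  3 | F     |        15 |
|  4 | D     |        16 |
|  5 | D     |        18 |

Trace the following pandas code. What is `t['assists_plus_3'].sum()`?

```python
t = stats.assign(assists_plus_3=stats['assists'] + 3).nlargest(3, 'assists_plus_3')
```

62

add column assists_plus_3 = stats['assists'] + 3:
  pos  assists  assists_plus_3
0   F        3               6
1   D        1               4
2   F       19              22
3   F       15              18
4   D       16              19
5   D       18              21
take 3 rows with largest assists_plus_3:
  pos  assists  assists_plus_3
2   F       19              22
5   D       18              21
4   D       16              19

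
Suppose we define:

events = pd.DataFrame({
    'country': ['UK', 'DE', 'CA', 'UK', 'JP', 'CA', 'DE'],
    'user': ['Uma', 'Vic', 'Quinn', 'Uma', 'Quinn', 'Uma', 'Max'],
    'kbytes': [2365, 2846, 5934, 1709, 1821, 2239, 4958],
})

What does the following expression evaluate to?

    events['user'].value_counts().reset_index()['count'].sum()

value_counts of user:
user
Uma      3
Quinn    2
Vic      1
Max      1
Name: count, dtype: int64
reset_index():
    user  count
0    Uma      3
1  Quinn      2
2    Vic      1
3    Max      1
So sum() = 7.

7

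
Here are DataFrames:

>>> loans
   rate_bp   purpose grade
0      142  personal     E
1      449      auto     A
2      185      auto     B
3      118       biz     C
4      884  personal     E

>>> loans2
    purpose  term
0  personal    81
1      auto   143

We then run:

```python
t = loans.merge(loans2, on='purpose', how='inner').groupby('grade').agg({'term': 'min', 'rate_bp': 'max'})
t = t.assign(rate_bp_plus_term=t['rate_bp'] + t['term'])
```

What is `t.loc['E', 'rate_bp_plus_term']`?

965

merge on 'purpose' (how='inner') → 4 rows:
   rate_bp   purpose grade  term
0      142  personal     E    81
1      449      auto     A   143
2      185      auto     B   143
3      884  personal     E    81
group by grade: min(term), max(rate_bp):
       term  rate_bp
grade               
A       143      449
B       143      185
E        81      884
add column rate_bp_plus_term = t['rate_bp'] + t['term']:
       term  rate_bp  rate_bp_plus_term
grade                                  
A       143      449                592
B       143      185                328
E        81      884                965
Hence 965.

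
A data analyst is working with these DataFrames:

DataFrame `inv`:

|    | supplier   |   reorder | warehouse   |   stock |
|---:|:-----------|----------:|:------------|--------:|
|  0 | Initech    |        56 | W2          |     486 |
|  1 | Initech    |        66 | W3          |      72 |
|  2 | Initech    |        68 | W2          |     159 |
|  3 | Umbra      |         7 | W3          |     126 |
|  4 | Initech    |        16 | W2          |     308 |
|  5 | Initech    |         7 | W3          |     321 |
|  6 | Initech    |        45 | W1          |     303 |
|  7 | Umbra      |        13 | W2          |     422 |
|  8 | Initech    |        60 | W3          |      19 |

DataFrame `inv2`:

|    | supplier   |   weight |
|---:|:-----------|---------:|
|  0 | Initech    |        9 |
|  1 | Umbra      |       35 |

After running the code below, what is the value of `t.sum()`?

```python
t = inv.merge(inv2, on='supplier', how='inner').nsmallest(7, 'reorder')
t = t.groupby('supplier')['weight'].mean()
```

merge on 'supplier' (how='inner') → 9 rows:
  supplier  reorder warehouse  stock  weight
0  Initech       56        W2    486       9
1  Initech       66        W3     72       9
2  Initech       68        W2    159       9
3    Umbra        7        W3    126      35
4  Initech       16        W2    308       9
5  Initech        7        W3    321       9
6  Initech       45        W1    303       9
7    Umbra       13        W2    422      35
8  Initech       60        W3     19       9
take 7 rows with smallest reorder:
  supplier  reorder warehouse  stock  weight
3    Umbra        7        W3    126      35
5  Initech        7        W3    321       9
7    Umbra       13        W2    422      35
4  Initech       16        W2    308       9
6  Initech       45        W1    303       9
0  Initech       56        W2    486       9
8  Initech       60        W3     19       9
group by supplier, mean of weight:
supplier
Initech     9.0
Umbra      35.0
Name: weight, dtype: float64

44.0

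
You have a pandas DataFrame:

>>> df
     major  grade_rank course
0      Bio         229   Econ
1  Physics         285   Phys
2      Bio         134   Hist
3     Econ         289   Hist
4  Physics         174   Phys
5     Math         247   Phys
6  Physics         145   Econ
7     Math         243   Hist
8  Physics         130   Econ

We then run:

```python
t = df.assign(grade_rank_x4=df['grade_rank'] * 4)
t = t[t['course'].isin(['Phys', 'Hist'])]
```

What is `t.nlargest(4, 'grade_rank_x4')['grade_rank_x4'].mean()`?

add column grade_rank_x4 = df['grade_rank'] * 4:
     major  grade_rank course  grade_rank_x4
0      Bio         229   Econ            916
1  Physics         285   Phys           1140
2      Bio         134   Hist            536
3     Econ         289   Hist           1156
4  Physics         174   Phys            696
5     Math         247   Phys            988
6  Physics         145   Econ            580
7     Math         243   Hist            972
8  Physics         130   Econ            520
filter rows where course in ['Phys', 'Hist']:
     major  grade_rank course  grade_rank_x4
1  Physics         285   Phys           1140
2      Bio         134   Hist            536
3     Econ         289   Hist           1156
4  Physics         174   Phys            696
5     Math         247   Phys            988
7     Math         243   Hist            972
take 4 rows with largest grade_rank_x4:
     major  grade_rank course  grade_rank_x4
3     Econ         289   Hist           1156
1  Physics         285   Phys           1140
5     Math         247   Phys            988
7     Math         243   Hist            972

1064.0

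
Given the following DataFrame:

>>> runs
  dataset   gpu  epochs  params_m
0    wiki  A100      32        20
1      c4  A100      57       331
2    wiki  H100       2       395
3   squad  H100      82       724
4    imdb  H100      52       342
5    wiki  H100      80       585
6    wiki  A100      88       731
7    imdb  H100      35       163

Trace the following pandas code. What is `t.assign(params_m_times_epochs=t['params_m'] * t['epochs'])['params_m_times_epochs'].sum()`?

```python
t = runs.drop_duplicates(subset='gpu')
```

drop duplicate gpu (keep=first):
  dataset   gpu  epochs  params_m
0    wiki  A100      32        20
2    wiki  H100       2       395
add column params_m_times_epochs = t['params_m'] * t['epochs']:
  dataset   gpu  epochs  params_m  params_m_times_epochs
0    wiki  A100      32        20                    640
2    wiki  H100       2       395                    790

1430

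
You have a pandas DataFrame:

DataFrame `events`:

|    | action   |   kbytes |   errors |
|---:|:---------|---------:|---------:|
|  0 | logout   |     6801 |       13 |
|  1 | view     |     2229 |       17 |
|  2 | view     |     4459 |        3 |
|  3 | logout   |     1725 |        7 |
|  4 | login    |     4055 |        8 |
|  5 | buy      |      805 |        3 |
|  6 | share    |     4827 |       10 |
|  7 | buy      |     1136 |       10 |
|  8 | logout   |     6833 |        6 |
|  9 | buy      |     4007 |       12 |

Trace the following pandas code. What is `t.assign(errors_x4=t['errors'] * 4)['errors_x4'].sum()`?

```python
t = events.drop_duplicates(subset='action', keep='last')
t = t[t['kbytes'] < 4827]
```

92

drop duplicate action (keep=last):
   action  kbytes  errors
2    view    4459       3
4   login    4055       8
6   share    4827      10
8  logout    6833       6
9     buy    4007      12
filter rows where kbytes < 4827:
  action  kbytes  errors
2   view    4459       3
4  login    4055       8
9    buy    4007      12
add column errors_x4 = t['errors'] * 4:
  action  kbytes  errors  errors_x4
2   view    4459       3         12
4  login    4055       8         32
9    buy    4007      12         48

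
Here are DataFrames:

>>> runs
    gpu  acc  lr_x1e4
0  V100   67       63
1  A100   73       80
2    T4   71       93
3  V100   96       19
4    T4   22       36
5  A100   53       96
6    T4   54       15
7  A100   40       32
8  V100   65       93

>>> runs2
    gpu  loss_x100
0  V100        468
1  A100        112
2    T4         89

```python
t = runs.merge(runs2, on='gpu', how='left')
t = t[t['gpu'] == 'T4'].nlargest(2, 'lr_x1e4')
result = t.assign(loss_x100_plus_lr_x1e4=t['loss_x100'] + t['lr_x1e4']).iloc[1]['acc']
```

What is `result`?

merge on 'gpu' (how='left') → 9 rows:
    gpu  acc  lr_x1e4  loss_x100
0  V100   67       63        468
1  A100   73       80        112
2    T4   71       93         89
3  V100   96       19        468
4    T4   22       36         89
5  A100   53       96        112
6    T4   54       15         89
7  A100   40       32        112
8  V100   65       93        468
filter rows where gpu == 'T4':
  gpu  acc  lr_x1e4  loss_x100
2  T4   71       93         89
4  T4   22       36         89
6  T4   54       15         89
take 2 rows with largest lr_x1e4:
  gpu  acc  lr_x1e4  loss_x100
2  T4   71       93         89
4  T4   22       36         89
add column loss_x100_plus_lr_x1e4 = t['loss_x100'] + t['lr_x1e4']:
  gpu  acc  lr_x1e4  loss_x100  loss_x100_plus_lr_x1e4
2  T4   71       93         89                     182
4  T4   22       36         89                     125

22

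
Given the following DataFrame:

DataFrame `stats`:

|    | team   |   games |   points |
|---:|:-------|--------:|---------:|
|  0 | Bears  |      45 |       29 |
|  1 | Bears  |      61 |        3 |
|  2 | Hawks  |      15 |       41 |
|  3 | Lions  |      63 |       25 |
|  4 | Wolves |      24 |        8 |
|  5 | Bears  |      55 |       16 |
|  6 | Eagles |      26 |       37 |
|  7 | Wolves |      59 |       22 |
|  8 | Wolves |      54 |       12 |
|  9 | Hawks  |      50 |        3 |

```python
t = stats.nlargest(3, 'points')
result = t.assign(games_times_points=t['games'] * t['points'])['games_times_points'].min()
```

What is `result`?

615

take 3 rows with largest points:
     team  games  points
2   Hawks     15      41
6  Eagles     26      37
0   Bears     45      29
add column games_times_points = t['games'] * t['points']:
     team  games  points  games_times_points
2   Hawks     15      41                 615
6  Eagles     26      37                 962
0   Bears     45      29                1305
The min of column 'games_times_points' is 615.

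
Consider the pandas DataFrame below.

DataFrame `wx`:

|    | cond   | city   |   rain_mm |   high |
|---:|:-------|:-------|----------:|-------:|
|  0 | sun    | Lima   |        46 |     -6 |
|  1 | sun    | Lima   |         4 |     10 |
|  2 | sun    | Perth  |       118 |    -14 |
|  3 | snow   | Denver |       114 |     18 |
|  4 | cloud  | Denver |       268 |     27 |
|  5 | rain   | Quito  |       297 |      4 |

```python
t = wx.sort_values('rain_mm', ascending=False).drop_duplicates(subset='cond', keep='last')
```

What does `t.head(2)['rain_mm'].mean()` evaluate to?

sort by rain_mm descending:
    cond    city  rain_mm  high
5   rain   Quito      297     4
4  cloud  Denver      268    27
2    sun   Perth      118   -14
3   snow  Denver      114    18
0    sun    Lima       46    -6
1    sun    Lima        4    10
drop duplicate cond (keep=last):
    cond    city  rain_mm  high
5   rain   Quito      297     4
4  cloud  Denver      268    27
3   snow  Denver      114    18
1    sun    Lima        4    10
take first 2 rows:
    cond    city  rain_mm  high
5   rain   Quito      297     4
4  cloud  Denver      268    27
mean of column 'rain_mm' → 282.5

282.5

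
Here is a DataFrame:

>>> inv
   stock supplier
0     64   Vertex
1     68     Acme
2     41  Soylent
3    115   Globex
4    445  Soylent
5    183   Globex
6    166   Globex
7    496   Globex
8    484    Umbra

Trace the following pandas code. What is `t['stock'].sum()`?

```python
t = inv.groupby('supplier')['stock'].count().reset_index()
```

9

group by supplier, count of stock:
supplier
Acme       1
Globex     4
Soylent    2
Umbra      1
Vertex     1
Name: stock, dtype: int64
reset_index():
  supplier  stock
0     Acme      1
1   Globex      4
2  Soylent      2
3    Umbra      1
4   Vertex      1
Taking the sum of column 'stock' gives 9.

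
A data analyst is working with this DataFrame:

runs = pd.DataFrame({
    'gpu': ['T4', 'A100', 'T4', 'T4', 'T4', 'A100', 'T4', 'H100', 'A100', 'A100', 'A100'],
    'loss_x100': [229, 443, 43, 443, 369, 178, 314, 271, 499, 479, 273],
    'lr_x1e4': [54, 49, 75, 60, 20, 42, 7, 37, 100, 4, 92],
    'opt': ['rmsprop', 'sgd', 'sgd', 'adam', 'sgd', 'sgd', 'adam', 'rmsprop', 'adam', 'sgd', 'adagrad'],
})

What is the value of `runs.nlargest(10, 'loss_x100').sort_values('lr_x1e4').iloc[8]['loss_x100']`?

273

take 10 rows with largest loss_x100:
     gpu  loss_x100  lr_x1e4      opt
8   A100        499      100     adam
9   A100        479        4      sgd
1   A100        443       49      sgd
3     T4        443       60     adam
4     T4        369       20      sgd
6     T4        314        7     adam
10  A100        273       92  adagrad
7   H100        271       37  rmsprop
0     T4        229       54  rmsprop
5   A100        178       42      sgd
sort by lr_x1e4:
     gpu  loss_x100  lr_x1e4      opt
9   A100        479        4      sgd
6     T4        314        7     adam
4     T4        369       20      sgd
7   H100        271       37  rmsprop
5   A100        178       42      sgd
1   A100        443       49      sgd
0     T4        229       54  rmsprop
3     T4        443       60     adam
10  A100        273       92  adagrad
8   A100        499      100     adam
Taking the value at position 8, column 'loss_x100' gives 273.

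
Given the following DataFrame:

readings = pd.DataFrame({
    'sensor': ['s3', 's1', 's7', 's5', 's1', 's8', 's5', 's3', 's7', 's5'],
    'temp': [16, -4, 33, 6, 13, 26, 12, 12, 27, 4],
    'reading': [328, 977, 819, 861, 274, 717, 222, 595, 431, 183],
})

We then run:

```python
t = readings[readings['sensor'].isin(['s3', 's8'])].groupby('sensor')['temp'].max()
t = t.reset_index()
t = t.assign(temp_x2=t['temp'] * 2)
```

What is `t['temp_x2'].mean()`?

filter rows where sensor in ['s3', 's8']:
  sensor  temp  reading
0     s3    16      328
5     s8    26      717
7     s3    12      595
group by sensor, max of temp:
sensor
s3    16
s8    26
Name: temp, dtype: int64
reset_index():
  sensor  temp
0     s3    16
1     s8    26
add column temp_x2 = t['temp'] * 2:
  sensor  temp  temp_x2
0     s3    16       32
1     s8    26       52

42.0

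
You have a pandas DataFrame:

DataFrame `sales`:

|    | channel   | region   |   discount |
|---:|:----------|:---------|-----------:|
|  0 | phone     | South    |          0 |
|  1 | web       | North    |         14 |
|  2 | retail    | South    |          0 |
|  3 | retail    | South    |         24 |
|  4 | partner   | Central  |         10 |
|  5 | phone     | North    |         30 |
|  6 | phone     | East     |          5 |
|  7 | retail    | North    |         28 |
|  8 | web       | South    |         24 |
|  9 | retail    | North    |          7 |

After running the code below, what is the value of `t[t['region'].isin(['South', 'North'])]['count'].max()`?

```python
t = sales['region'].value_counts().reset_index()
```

value_counts of region:
region
South      4
North      4
Central    1
East       1
Name: count, dtype: int64
reset_index():
    region  count
0    South      4
1    North      4
2  Central      1
3     East      1
filter rows where region in ['South', 'North']:
  region  count
0  South      4
1  North      4
Then the max of column 'count': 4

4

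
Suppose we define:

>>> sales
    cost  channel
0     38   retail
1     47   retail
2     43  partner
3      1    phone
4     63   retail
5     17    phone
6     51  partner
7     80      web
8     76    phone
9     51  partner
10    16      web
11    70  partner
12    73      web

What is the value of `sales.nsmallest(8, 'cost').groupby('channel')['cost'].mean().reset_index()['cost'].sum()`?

115.833333333

take 8 rows with smallest cost:
    cost  channel
3      1    phone
10    16      web
5     17    phone
0     38   retail
2     43  partner
1     47   retail
6     51  partner
9     51  partner
group by channel, mean of cost:
channel
partner    48.333333
phone       9.000000
retail     42.500000
web        16.000000
Name: cost, dtype: float64
reset_index():
   channel       cost
0  partner  48.333333
1    phone   9.000000
2   retail  42.500000
3      web  16.000000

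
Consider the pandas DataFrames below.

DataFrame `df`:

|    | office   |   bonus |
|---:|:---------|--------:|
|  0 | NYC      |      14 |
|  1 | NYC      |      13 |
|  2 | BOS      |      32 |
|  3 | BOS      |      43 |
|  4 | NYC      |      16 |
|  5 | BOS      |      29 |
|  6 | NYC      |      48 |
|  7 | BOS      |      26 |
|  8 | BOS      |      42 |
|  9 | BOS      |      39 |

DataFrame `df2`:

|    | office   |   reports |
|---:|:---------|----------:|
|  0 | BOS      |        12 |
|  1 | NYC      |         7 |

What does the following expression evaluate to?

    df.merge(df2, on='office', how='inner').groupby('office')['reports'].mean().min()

7.0

merge on 'office' (how='inner') → 10 rows:
  office  bonus  reports
0    NYC     14        7
1    NYC     13        7
2    BOS     32       12
3    BOS     43       12
4    NYC     16        7
5    BOS     29       12
6    NYC     48        7
7    BOS     26       12
8    BOS     42       12
9    BOS     39       12
group by office, mean of reports:
office
BOS    12.0
NYC     7.0
Name: reports, dtype: float64
Reading off the min of the resulting series, we get 7.0.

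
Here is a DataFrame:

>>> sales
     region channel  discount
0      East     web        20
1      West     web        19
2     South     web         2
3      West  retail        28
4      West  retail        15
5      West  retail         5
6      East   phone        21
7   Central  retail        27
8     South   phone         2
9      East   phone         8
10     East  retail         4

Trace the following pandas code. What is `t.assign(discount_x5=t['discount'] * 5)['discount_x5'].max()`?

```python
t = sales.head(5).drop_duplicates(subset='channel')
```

140

take first 5 rows:
  region channel  discount
0   East     web        20
1   West     web        19
2  South     web         2
3   West  retail        28
4   West  retail        15
drop duplicate channel (keep=first):
  region channel  discount
0   East     web        20
3   West  retail        28
add column discount_x5 = t['discount'] * 5:
  region channel  discount  discount_x5
0   East     web        20          100
3   West  retail        28          140
Then the max of column 'discount_x5': 140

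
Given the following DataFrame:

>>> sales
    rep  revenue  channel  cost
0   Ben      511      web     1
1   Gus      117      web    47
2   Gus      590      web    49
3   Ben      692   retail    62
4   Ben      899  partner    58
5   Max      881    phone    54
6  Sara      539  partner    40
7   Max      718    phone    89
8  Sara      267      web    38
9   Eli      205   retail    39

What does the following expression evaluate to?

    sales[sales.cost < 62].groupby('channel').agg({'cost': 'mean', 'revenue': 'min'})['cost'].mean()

filter rows where cost < 62:
    rep  revenue  channel  cost
0   Ben      511      web     1
1   Gus      117      web    47
2   Gus      590      web    49
4   Ben      899  partner    58
5   Max      881    phone    54
6  Sara      539  partner    40
8  Sara      267      web    38
9   Eli      205   retail    39
group by channel: mean(cost), min(revenue):
          cost  revenue
channel                
partner  49.00      539
phone    54.00      881
retail   39.00      205
web      33.75      117

43.9375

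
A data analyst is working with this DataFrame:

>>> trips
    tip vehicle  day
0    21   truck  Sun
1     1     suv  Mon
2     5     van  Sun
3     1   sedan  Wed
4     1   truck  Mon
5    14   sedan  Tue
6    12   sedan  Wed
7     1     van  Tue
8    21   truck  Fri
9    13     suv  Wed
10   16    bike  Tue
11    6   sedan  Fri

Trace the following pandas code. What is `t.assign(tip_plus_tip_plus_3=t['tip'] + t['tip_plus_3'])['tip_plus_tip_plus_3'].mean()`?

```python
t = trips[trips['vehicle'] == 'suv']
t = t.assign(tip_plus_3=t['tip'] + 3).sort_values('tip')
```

filter rows where vehicle == 'suv':
   tip vehicle  day
1    1     suv  Mon
9   13     suv  Wed
add column tip_plus_3 = t['tip'] + 3:
   tip vehicle  day  tip_plus_3
1    1     suv  Mon           4
9   13     suv  Wed          16
sort by tip:
   tip vehicle  day  tip_plus_3
1    1     suv  Mon           4
9   13     suv  Wed          16
add column tip_plus_tip_plus_3 = t['tip'] + t['tip_plus_3']:
   tip vehicle  day  tip_plus_3  tip_plus_tip_plus_3
1    1     suv  Mon           4                    5
9   13     suv  Wed          16                   29
Hence 17.0.

17.0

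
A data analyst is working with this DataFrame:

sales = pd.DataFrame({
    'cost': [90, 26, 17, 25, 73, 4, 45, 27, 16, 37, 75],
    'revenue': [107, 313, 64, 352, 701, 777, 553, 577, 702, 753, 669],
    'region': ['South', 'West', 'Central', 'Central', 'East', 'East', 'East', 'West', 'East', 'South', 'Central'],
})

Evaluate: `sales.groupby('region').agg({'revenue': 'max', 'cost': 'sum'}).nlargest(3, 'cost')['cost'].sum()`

382

group by region: max(revenue), sum(cost):
         revenue  cost
region                
Central      669   117
East         777   138
South        753   127
West         577    53
take 3 rows with largest cost:
         revenue  cost
region                
East         777   138
South        753   127
Central      669   117
Taking the sum of column 'cost' gives 382.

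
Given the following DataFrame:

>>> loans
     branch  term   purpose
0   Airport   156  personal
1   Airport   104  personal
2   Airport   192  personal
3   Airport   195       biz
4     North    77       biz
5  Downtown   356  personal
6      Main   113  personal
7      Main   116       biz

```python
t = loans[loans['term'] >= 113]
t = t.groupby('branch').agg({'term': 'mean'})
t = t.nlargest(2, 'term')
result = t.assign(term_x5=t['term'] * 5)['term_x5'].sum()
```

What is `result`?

2685.0

filter rows where term >= 113:
     branch  term   purpose
0   Airport   156  personal
2   Airport   192  personal
3   Airport   195       biz
5  Downtown   356  personal
6      Main   113  personal
7      Main   116       biz
group by branch, mean of term:
           term
branch         
Airport   181.0
Downtown  356.0
Main      114.5
take 2 rows with largest term:
           term
branch         
Downtown  356.0
Airport   181.0
add column term_x5 = t['term'] * 5:
           term  term_x5
branch                  
Downtown  356.0   1780.0
Airport   181.0    905.0
sum of column 'term_x5' → 2685.0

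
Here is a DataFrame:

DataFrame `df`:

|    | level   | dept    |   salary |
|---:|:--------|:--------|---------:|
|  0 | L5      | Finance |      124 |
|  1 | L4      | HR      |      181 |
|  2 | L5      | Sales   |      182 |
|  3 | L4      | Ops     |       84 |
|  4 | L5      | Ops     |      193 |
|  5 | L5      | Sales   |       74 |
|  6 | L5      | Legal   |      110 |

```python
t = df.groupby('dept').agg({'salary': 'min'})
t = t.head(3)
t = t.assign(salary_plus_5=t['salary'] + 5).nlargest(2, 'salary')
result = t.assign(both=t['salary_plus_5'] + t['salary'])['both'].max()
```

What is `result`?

group by dept, min of salary:
         salary
dept           
Finance     124
HR          181
Legal       110
Ops          84
Sales        74
take first 3 rows:
         salary
dept           
Finance     124
HR          181
Legal       110
add column salary_plus_5 = t['salary'] + 5:
         salary  salary_plus_5
dept                          
Finance     124            129
HR          181            186
Legal       110            115
take 2 rows with largest salary:
         salary  salary_plus_5
dept                          
HR          181            186
Finance     124            129
add column both = t['salary_plus_5'] + t['salary']:
         salary  salary_plus_5  both
dept                                
HR          181            186   367
Finance     124            129   253

367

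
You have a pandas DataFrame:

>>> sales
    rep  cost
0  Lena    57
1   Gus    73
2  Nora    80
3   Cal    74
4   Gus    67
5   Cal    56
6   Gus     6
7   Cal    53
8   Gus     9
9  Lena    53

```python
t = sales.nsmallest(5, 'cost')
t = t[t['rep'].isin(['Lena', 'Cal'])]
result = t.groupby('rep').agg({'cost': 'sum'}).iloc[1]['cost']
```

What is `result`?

53

take 5 rows with smallest cost:
    rep  cost
6   Gus     6
8   Gus     9
7   Cal    53
9  Lena    53
5   Cal    56
filter rows where rep in ['Lena', 'Cal']:
    rep  cost
7   Cal    53
9  Lena    53
5   Cal    56
group by rep, sum of cost:
      cost
rep       
Cal    109
Lena    53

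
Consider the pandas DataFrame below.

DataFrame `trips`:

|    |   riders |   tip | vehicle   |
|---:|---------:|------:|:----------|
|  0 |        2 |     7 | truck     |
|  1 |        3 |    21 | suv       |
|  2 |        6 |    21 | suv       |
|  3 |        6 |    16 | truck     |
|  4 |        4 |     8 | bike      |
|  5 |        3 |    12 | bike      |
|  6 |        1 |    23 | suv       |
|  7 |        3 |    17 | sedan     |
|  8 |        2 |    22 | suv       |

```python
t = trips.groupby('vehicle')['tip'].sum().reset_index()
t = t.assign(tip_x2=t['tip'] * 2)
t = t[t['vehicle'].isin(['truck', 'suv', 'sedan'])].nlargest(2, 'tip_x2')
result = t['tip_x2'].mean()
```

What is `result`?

group by vehicle, sum of tip:
vehicle
bike     20
sedan    17
suv      87
truck    23
Name: tip, dtype: int64
reset_index():
  vehicle  tip
0    bike   20
1   sedan   17
2     suv   87
3   truck   23
add column tip_x2 = t['tip'] * 2:
  vehicle  tip  tip_x2
0    bike   20      40
1   sedan   17      34
2     suv   87     174
3   truck   23      46
filter rows where vehicle in ['truck', 'suv', 'sedan']:
  vehicle  tip  tip_x2
1   sedan   17      34
2     suv   87     174
3   truck   23      46
take 2 rows with largest tip_x2:
  vehicle  tip  tip_x2
2     suv   87     174
3   truck   23      46
Finally, mean of column 'tip_x2' = 110.0.

110.0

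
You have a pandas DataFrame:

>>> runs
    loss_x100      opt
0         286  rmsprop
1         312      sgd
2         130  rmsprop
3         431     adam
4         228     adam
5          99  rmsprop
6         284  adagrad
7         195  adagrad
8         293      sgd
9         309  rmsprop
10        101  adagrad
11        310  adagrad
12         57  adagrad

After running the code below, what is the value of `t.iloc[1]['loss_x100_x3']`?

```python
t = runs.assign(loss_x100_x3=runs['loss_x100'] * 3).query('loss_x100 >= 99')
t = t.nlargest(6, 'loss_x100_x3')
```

add column loss_x100_x3 = runs['loss_x100'] * 3:
    loss_x100      opt  loss_x100_x3
0         286  rmsprop           858
1         312      sgd           936
2         130  rmsprop           390
3         431     adam          1293
4         228     adam           684
5          99  rmsprop           297
6         284  adagrad           852
7         195  adagrad           585
8         293      sgd           879
9         309  rmsprop           927
10        101  adagrad           303
11        310  adagrad           930
12         57  adagrad           171
filter rows where loss_x100 >= 99:
    loss_x100      opt  loss_x100_x3
0         286  rmsprop           858
1         312      sgd           936
2         130  rmsprop           390
3         431     adam          1293
4         228     adam           684
5          99  rmsprop           297
6         284  adagrad           852
7         195  adagrad           585
8         293      sgd           879
9         309  rmsprop           927
10        101  adagrad           303
11        310  adagrad           930
take 6 rows with largest loss_x100_x3:
    loss_x100      opt  loss_x100_x3
3         431     adam          1293
1         312      sgd           936
11        310  adagrad           930
9         309  rmsprop           927
8         293      sgd           879
0         286  rmsprop           858
So iloc[1]['loss_x100_x3'] = 936.

936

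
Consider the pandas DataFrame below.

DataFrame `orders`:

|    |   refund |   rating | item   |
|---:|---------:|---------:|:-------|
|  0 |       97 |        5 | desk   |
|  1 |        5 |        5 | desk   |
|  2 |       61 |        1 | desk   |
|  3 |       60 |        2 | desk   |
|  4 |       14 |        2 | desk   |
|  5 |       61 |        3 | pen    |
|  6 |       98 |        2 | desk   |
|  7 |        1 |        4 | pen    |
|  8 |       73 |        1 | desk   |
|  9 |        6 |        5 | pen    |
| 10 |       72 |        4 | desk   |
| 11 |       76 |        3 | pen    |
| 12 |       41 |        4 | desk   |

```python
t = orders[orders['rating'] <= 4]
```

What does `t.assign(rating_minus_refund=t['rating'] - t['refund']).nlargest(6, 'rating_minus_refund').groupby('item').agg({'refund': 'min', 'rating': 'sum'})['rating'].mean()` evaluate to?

filter rows where rating <= 4:
    refund  rating  item
2       61       1  desk
3       60       2  desk
4       14       2  desk
5       61       3   pen
6       98       2  desk
7        1       4   pen
8       73       1  desk
10      72       4  desk
11      76       3   pen
12      41       4  desk
add column rating_minus_refund = t['rating'] - t['refund']:
    refund  rating  item  rating_minus_refund
2       61       1  desk                  -60
3       60       2  desk                  -58
4       14       2  desk                  -12
5       61       3   pen                  -58
6       98       2  desk                  -96
7        1       4   pen                    3
8       73       1  desk                  -72
10      72       4  desk                  -68
11      76       3   pen                  -73
12      41       4  desk                  -37
take 6 rows with largest rating_minus_refund:
    refund  rating  item  rating_minus_refund
7        1       4   pen                    3
4       14       2  desk                  -12
12      41       4  desk                  -37
3       60       2  desk                  -58
5       61       3   pen                  -58
2       61       1  desk                  -60
group by item: min(refund), sum(rating):
      refund  rating
item                
desk      14       9
pen        1       7
Hence 8.0.

8.0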